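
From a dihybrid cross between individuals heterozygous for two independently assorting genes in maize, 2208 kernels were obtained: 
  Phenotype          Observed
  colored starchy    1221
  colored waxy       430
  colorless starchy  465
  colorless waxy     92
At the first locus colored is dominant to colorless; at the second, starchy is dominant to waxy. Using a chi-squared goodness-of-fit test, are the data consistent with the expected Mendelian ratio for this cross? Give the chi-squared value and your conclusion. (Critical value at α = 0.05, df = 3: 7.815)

A dihybrid F₂ with independent assortment and complete dominance at both loci gives a 9:3:3:1 phenotypic ratio.
Under the 9:3:3:1 hypothesis (Σ ratio = 16, N = 2208):
  colored starchy: 2208 × 9/16 = 1242
  colored waxy: 2208 × 3/16 = 414
  colorless starchy: 2208 × 3/16 = 414
  colorless waxy: 2208 × 1/16 = 138
χ² = Σ (O − E)² / E
  colored starchy: (1221 − 1242)² / 1242 = 0.3551
  colored waxy: (430 − 414)² / 414 = 0.6184
  colorless starchy: (465 − 414)² / 414 = 6.2826
  colorless waxy: (92 − 138)² / 138 = 15.3333
χ² = 0.3551 + 0.6184 + 6.2826 + 15.3333 = 22.5894 ≈ 22.589
Degrees of freedom = 4 − 1 = 3; critical value at α = 0.05 is 7.815.
Since 22.589 > 7.815, we reject the null hypothesis — the data do not fit the 9:3:3:1 ratio.

22.589; not consistent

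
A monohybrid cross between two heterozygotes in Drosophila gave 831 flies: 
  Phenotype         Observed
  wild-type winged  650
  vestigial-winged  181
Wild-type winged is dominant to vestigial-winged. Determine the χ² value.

For a monohybrid cross between heterozygotes with complete dominance, the expected phenotypic ratio is 3:1.
Total ratio parts = 4. Expected numbers out of 831:
  wild-type winged: 831 × 3/4 = 623.25
  vestigial-winged: 831 × 1/4 = 207.75
χ² = Σ (O − E)² / E
  wild-type winged: (650 − 623.25)² / 623.25 = 1.1481
  vestigial-winged: (181 − 207.75)² / 207.75 = 3.4443
χ² = 1.1481 + 3.4443 = 4.5924 ≈ 4.592

4.592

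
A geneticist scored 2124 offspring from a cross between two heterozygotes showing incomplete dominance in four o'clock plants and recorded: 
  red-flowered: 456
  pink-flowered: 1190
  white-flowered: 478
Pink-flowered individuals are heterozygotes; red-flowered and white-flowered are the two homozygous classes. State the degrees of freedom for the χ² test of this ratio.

2

With incomplete dominance, a heterozygote × heterozygote cross gives a 1:2:1 phenotypic ratio.
A goodness-of-fit test with 3 phenotype classes has df = 3 − 1 = 2.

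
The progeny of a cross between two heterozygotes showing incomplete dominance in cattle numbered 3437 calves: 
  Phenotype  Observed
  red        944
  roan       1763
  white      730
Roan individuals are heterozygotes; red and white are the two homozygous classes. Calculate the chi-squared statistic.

28.953

With incomplete dominance, a heterozygote × heterozygote cross gives a 1:2:1 phenotypic ratio.
The 1:2:1 ratio has 4 parts, so with N = 3437 the expected counts are:
  red: 3437 × 1/4 = 859.25
  roan: 3437 × 2/4 = 1718.5
  white: 3437 × 1/4 = 859.25
χ² = Σ (O − E)² / E
  red: (944 − 859.25)² / 859.25 = 8.3591
  roan: (1763 − 1718.5)² / 1718.5 = 1.1523
  white: (730 − 859.25)² / 859.25 = 19.4420
χ² = 8.3591 + 1.1523 + 19.4420 = 28.9534 ≈ 28.953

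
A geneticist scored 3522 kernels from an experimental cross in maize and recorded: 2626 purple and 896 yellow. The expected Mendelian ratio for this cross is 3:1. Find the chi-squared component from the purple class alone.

Expected counts for N = 3522 under a 3:1 ratio (total parts = 4):
  purple: 3522 × 3/4 = 2641.5
  yellow: 3522 × 1/4 = 880.5
Contribution of purple: (2626 − 2641.5)² / 2641.5 = 0.0910

0.091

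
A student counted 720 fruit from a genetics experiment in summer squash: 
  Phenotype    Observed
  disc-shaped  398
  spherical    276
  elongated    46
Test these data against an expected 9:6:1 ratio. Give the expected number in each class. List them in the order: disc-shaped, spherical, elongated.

Expected counts for N = 720 under a 9:6:1 ratio (total parts = 16):
  disc-shaped: 720 × 9/16 = 405
  spherical: 720 × 6/16 = 270
  elongated: 720 × 1/16 = 45

405, 270, 45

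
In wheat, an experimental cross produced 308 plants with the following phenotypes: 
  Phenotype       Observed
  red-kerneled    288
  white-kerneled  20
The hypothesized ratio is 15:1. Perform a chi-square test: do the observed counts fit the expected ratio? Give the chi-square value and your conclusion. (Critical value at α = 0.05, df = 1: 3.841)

0.031; consistent

The 15:1 ratio has 16 parts, so with N = 308 the expected counts are:
  red-kerneled: 308 × 15/16 = 288.75
  white-kerneled: 308 × 1/16 = 19.25
χ² = Σ (O − E)² / E
  red-kerneled: (288 − 288.75)² / 288.75 = 0.0019
  white-kerneled: (20 − 19.25)² / 19.25 = 0.0292
χ² = 0.0019 + 0.0292 = 0.0311 ≈ 0.031
Degrees of freedom = 2 − 1 = 1; critical value at α = 0.05 is 3.841.
Since 0.031 < 3.841, we fail to reject the null hypothesis — the data are consistent with the 15:1 ratio.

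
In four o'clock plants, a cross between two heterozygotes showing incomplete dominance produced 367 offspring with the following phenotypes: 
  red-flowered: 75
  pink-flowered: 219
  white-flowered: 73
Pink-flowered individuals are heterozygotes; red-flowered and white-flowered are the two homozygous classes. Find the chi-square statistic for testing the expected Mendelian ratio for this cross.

With incomplete dominance, a heterozygote × heterozygote cross gives a 1:2:1 phenotypic ratio.
Expected counts for N = 367 under a 1:2:1 ratio (total parts = 4):
  red-flowered: 367 × 1/4 = 91.75
  pink-flowered: 367 × 2/4 = 183.5
  white-flowered: 367 × 1/4 = 91.75
χ² = Σ (O − E)² / E
  red-flowered: (75 − 91.75)² / 91.75 = 3.0579
  pink-flowered: (219 − 183.5)² / 183.5 = 6.8678
  white-flowered: (73 − 91.75)² / 91.75 = 3.8317
χ² = 3.0579 + 6.8678 + 3.8317 = 13.7574 ≈ 13.757

13.757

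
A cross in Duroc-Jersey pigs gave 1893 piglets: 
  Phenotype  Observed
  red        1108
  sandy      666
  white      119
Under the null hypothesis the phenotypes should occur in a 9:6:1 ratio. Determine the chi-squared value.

Expected counts for N = 1893 under a 9:6:1 ratio (total parts = 16):
  red: 1893 × 9/16 = 1064.8125
  sandy: 1893 × 6/16 = 709.875
  white: 1893 × 1/16 = 118.3125
χ² = Σ (O − E)² / E
  red: (1108 − 1064.8125)² / 1064.8125 = 1.7516
  sandy: (666 − 709.875)² / 709.875 = 2.7118
  white: (119 − 118.3125)² / 118.3125 = 0.0040
χ² = 1.7516 + 2.7118 + 0.0040 = 4.4674 ≈ 4.467

4.467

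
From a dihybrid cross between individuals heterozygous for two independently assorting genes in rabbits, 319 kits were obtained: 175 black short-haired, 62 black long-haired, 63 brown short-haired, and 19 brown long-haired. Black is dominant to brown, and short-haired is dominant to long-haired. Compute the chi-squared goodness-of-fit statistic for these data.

A dihybrid F₂ with independent assortment and complete dominance at both loci gives a 9:3:3:1 phenotypic ratio.
Total ratio parts = 16. Expected numbers out of 319:
  black short-haired: 319 × 9/16 = 179.4375
  black long-haired: 319 × 3/16 = 59.8125
  brown short-haired: 319 × 3/16 = 59.8125
  brown long-haired: 319 × 1/16 = 19.9375
χ² = Σ (O − E)² / E
  black short-haired: (175 − 179.4375)² / 179.4375 = 0.1097
  black long-haired: (62 − 59.8125)² / 59.8125 = 0.0800
  brown short-haired: (63 − 59.8125)² / 59.8125 = 0.1699
  brown long-haired: (19 − 19.9375)² / 19.9375 = 0.0441
χ² = 0.1097 + 0.0800 + 0.1699 + 0.0441 = 0.4037 ≈ 0.404

0.404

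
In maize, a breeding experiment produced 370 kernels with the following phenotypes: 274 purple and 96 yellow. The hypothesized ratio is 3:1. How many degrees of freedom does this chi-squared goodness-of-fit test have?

A goodness-of-fit test with 2 phenotype classes has df = 2 − 1 = 1.

1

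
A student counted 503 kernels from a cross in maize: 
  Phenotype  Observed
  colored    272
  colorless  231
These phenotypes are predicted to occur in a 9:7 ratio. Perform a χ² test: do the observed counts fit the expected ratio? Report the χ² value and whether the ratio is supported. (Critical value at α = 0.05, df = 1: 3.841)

The 9:7 ratio has 16 parts, so with N = 503 the expected counts are:
  colored: 503 × 9/16 = 282.9375
  colorless: 503 × 7/16 = 220.0625
χ² = Σ (O − E)² / E
  colored: (272 − 282.9375)² / 282.9375 = 0.4228
  colorless: (231 − 220.0625)² / 220.0625 = 0.5436
χ² = 0.4228 + 0.5436 = 0.9664 ≈ 0.966
Degrees of freedom = 2 − 1 = 1; critical value at α = 0.05 is 3.841.
Since 0.966 < 3.841, we fail to reject the null hypothesis — the data are consistent with the 9:7 ratio.

0.966; consistent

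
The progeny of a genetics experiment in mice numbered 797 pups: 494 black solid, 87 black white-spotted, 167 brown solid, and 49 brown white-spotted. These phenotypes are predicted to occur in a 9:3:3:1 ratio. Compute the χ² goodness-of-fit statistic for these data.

Under the 9:3:3:1 hypothesis (Σ ratio = 16, N = 797):
  black solid: 797 × 9/16 = 448.3125
  black white-spotted: 797 × 3/16 = 149.4375
  brown solid: 797 × 3/16 = 149.4375
  brown white-spotted: 797 × 1/16 = 49.8125
χ² = Σ (O − E)² / E
  black solid: (494 − 448.3125)² / 448.3125 = 4.6560
  black white-spotted: (87 − 149.4375)² / 149.4375 = 26.0874
  brown solid: (167 − 149.4375)² / 149.4375 = 2.0640
  brown white-spotted: (49 − 49.8125)² / 49.8125 = 0.0133
χ² = 4.6560 + 26.0874 + 2.0640 + 0.0133 = 32.8207 ≈ 32.821

32.821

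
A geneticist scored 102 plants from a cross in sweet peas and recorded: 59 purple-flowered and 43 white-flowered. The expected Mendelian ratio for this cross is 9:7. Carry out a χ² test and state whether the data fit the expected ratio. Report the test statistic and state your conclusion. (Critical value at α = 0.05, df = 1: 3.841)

The 9:7 ratio has 16 parts, so with N = 102 the expected counts are:
  purple-flowered: 102 × 9/16 = 57.375
  white-flowered: 102 × 7/16 = 44.625
χ² = Σ (O − E)² / E
  purple-flowered: (59 − 57.375)² / 57.375 = 0.0460
  white-flowered: (43 − 44.625)² / 44.625 = 0.0592
χ² = 0.0460 + 0.0592 = 0.1052 ≈ 0.105
Degrees of freedom = 2 − 1 = 1; critical value at α = 0.05 is 3.841.
Since 0.105 < 3.841, we fail to reject the null hypothesis — the data are consistent with the 9:7 ratio.

0.105; consistent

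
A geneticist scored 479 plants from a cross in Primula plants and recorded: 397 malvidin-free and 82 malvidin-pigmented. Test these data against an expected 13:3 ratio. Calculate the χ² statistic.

0.836

Total ratio parts = 16. Expected numbers out of 479:
  malvidin-free: 479 × 13/16 = 389.1875
  malvidin-pigmented: 479 × 3/16 = 89.8125
χ² = Σ (O − E)² / E
  malvidin-free: (397 − 389.1875)² / 389.1875 = 0.1568
  malvidin-pigmented: (82 − 89.8125)² / 89.8125 = 0.6796
χ² = 0.1568 + 0.6796 = 0.8364 ≈ 0.836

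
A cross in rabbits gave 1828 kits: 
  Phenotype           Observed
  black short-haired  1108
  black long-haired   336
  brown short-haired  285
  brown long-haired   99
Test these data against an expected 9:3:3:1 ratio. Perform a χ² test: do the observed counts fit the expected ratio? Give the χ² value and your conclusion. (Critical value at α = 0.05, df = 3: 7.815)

Under the 9:3:3:1 hypothesis (Σ ratio = 16, N = 1828):
  black short-haired: 1828 × 9/16 = 1028.25
  black long-haired: 1828 × 3/16 = 342.75
  brown short-haired: 1828 × 3/16 = 342.75
  brown long-haired: 1828 × 1/16 = 114.25
χ² = Σ (O − E)² / E
  black short-haired: (1108 − 1028.25)² / 1028.25 = 6.1853
  black long-haired: (336 − 342.75)² / 342.75 = 0.1329
  brown short-haired: (285 − 342.75)² / 342.75 = 9.7303
  brown long-haired: (99 − 114.25)² / 114.25 = 2.0356
χ² = 6.1853 + 0.1329 + 9.7303 + 2.0356 = 18.0841 ≈ 18.084
Degrees of freedom = 4 − 1 = 3; critical value at α = 0.05 is 7.815.
Since 18.084 > 7.815, we reject the null hypothesis — the data do not fit the 9:3:3:1 ratio.

18.084; not consistent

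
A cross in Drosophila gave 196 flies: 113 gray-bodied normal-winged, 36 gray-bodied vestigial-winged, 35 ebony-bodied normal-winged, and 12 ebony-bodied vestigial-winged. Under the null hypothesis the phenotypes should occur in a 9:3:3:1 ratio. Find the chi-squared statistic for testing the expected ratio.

Expected counts for N = 196 under a 9:3:3:1 ratio (total parts = 16):
  gray-bodied normal-winged: 196 × 9/16 = 110.25
  gray-bodied vestigial-winged: 196 × 3/16 = 36.75
  ebony-bodied normal-winged: 196 × 3/16 = 36.75
  ebony-bodied vestigial-winged: 196 × 1/16 = 12.25
χ² = Σ (O − E)² / E
  gray-bodied normal-winged: (113 − 110.25)² / 110.25 = 0.0686
  gray-bodied vestigial-winged: (36 − 36.75)² / 36.75 = 0.0153
  ebony-bodied normal-winged: (35 − 36.75)² / 36.75 = 0.0833
  ebony-bodied vestigial-winged: (12 − 12.25)² / 12.25 = 0.0051
χ² = 0.0686 + 0.0153 + 0.0833 + 0.0051 = 0.1723 ≈ 0.172

0.172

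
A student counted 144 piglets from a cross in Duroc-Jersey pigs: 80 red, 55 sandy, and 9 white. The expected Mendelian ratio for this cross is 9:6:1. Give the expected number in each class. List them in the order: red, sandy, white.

81, 54, 9

Expected counts for N = 144 under a 9:6:1 ratio (total parts = 16):
  red: 144 × 9/16 = 81
  sandy: 144 × 6/16 = 54
  white: 144 × 1/16 = 9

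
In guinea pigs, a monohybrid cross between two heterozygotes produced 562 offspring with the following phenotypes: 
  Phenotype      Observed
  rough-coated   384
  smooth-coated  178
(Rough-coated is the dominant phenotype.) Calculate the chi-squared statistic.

For a monohybrid cross between heterozygotes with complete dominance, the expected phenotypic ratio is 3:1.
Expected counts for N = 562 under a 3:1 ratio (total parts = 4):
  rough-coated: 562 × 3/4 = 421.5
  smooth-coated: 562 × 1/4 = 140.5
χ² = Σ (O − E)² / E
  rough-coated: (384 − 421.5)² / 421.5 = 3.3363
  smooth-coated: (178 − 140.5)² / 140.5 = 10.0089
χ² = 3.3363 + 10.0089 = 13.3452 ≈ 13.345

13.345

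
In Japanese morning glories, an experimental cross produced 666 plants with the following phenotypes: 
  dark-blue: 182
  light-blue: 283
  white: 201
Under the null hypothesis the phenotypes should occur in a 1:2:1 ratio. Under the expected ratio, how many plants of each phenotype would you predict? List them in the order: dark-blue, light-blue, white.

166.5, 333, 166.5

Total ratio parts = 4. Expected numbers out of 666:
  dark-blue: 666 × 1/4 = 166.5
  light-blue: 666 × 2/4 = 333
  white: 666 × 1/4 = 166.5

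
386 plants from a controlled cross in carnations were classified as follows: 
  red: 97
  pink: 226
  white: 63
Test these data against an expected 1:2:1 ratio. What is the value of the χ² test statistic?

The 1:2:1 ratio has 4 parts, so with N = 386 the expected counts are:
  red: 386 × 1/4 = 96.5
  pink: 386 × 2/4 = 193
  white: 386 × 1/4 = 96.5
χ² = Σ (O − E)² / E
  red: (97 − 96.5)² / 96.5 = 0.0026
  pink: (226 − 193)² / 193 = 5.6425
  white: (63 − 96.5)² / 96.5 = 11.6295
χ² = 0.0026 + 5.6425 + 11.6295 = 17.2746 ≈ 17.275

17.275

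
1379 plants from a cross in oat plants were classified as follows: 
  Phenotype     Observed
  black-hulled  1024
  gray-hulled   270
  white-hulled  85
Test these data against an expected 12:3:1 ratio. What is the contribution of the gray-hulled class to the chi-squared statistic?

Expected counts for N = 1379 under a 12:3:1 ratio (total parts = 16):
  black-hulled: 1379 × 12/16 = 1034.25
  gray-hulled: 1379 × 3/16 = 258.5625
  white-hulled: 1379 × 1/16 = 86.1875
Contribution of gray-hulled: (270 − 258.5625)² / 258.5625 = 0.5059

0.506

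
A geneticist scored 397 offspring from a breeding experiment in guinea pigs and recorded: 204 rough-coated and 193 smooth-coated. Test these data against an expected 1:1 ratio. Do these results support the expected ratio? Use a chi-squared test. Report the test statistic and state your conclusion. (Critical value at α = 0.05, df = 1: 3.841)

0.305; consistent

Total ratio parts = 2. Expected numbers out of 397:
  rough-coated: 397 × 1/2 = 198.5
  smooth-coated: 397 × 1/2 = 198.5
χ² = Σ (O − E)² / E
  rough-coated: (204 − 198.5)² / 198.5 = 0.1524
  smooth-coated: (193 − 198.5)² / 198.5 = 0.1524
χ² = 0.1524 + 0.1524 = 0.3048 ≈ 0.305
Degrees of freedom = 2 − 1 = 1; critical value at α = 0.05 is 3.841.
Since 0.305 < 3.841, we fail to reject the null hypothesis — the data are consistent with the 1:1 ratio.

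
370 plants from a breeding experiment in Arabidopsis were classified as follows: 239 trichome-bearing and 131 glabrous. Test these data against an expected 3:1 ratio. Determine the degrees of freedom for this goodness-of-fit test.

1

A goodness-of-fit test with 2 phenotype classes has df = 2 − 1 = 1.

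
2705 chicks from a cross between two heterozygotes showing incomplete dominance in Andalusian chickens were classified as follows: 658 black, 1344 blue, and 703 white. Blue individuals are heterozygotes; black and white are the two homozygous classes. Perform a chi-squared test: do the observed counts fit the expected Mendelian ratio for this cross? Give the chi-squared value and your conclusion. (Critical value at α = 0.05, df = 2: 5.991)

1.604; consistent

With incomplete dominance, a heterozygote × heterozygote cross gives a 1:2:1 phenotypic ratio.
Expected counts for N = 2705 under a 1:2:1 ratio (total parts = 4):
  black: 2705 × 1/4 = 676.25
  blue: 2705 × 2/4 = 1352.5
  white: 2705 × 1/4 = 676.25
χ² = Σ (O − E)² / E
  black: (658 − 676.25)² / 676.25 = 0.4925
  blue: (1344 − 1352.5)² / 1352.5 = 0.0534
  white: (703 − 676.25)² / 676.25 = 1.0581
χ² = 0.4925 + 0.0534 + 1.0581 = 1.604
Degrees of freedom = 3 − 1 = 2; critical value at α = 0.05 is 5.991.
Since 1.604 < 5.991, we fail to reject the null hypothesis — the data are consistent with the 1:2:1 ratio.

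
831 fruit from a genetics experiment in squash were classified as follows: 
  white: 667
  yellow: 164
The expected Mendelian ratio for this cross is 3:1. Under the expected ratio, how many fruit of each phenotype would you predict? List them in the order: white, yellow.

623.25, 207.75

Under the 3:1 hypothesis (Σ ratio = 4, N = 831):
  white: 831 × 3/4 = 623.25
  yellow: 831 × 1/4 = 207.75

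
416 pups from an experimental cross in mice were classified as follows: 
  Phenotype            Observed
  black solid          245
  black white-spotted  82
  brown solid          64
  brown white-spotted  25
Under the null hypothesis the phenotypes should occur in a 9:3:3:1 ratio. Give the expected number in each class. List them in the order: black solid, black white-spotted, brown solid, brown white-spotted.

Under the 9:3:3:1 hypothesis (Σ ratio = 16, N = 416):
  black solid: 416 × 9/16 = 234
  black white-spotted: 416 × 3/16 = 78
  brown solid: 416 × 3/16 = 78
  brown white-spotted: 416 × 1/16 = 26

234, 78, 78, 26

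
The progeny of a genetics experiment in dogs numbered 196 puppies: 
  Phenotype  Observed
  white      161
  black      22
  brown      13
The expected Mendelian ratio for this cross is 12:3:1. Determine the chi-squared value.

7.299

Total ratio parts = 16. Expected numbers out of 196:
  white: 196 × 12/16 = 147
  black: 196 × 3/16 = 36.75
  brown: 196 × 1/16 = 12.25
χ² = Σ (O − E)² / E
  white: (161 − 147)² / 147 = 1.3333
  black: (22 − 36.75)² / 36.75 = 5.9201
  brown: (13 − 12.25)² / 12.25 = 0.0459
χ² = 1.3333 + 5.9201 + 0.0459 = 7.2993 ≈ 7.299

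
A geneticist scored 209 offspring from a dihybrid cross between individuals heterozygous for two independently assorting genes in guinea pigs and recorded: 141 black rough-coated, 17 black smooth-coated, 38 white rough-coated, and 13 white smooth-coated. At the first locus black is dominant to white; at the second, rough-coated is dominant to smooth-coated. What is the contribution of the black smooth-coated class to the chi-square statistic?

A dihybrid F₂ with independent assortment and complete dominance at both loci gives a 9:3:3:1 phenotypic ratio.
Expected counts for N = 209 under a 9:3:3:1 ratio (total parts = 16):
  black rough-coated: 209 × 9/16 = 117.5625
  black smooth-coated: 209 × 3/16 = 39.1875
  white rough-coated: 209 × 3/16 = 39.1875
  white smooth-coated: 209 × 1/16 = 13.0625
Contribution of black smooth-coated: (17 − 39.1875)² / 39.1875 = 12.5623

12.562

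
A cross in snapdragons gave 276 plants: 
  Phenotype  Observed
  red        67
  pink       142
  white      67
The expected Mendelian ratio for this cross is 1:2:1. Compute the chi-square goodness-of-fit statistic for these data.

0.232

Under the 1:2:1 hypothesis (Σ ratio = 4, N = 276):
  red: 276 × 1/4 = 69
  pink: 276 × 2/4 = 138
  white: 276 × 1/4 = 69
χ² = Σ (O − E)² / E
  red: (67 − 69)² / 69 = 0.0580
  pink: (142 − 138)² / 138 = 0.1159
  white: (67 − 69)² / 69 = 0.0580
χ² = 0.0580 + 0.1159 + 0.0580 = 0.2319 ≈ 0.232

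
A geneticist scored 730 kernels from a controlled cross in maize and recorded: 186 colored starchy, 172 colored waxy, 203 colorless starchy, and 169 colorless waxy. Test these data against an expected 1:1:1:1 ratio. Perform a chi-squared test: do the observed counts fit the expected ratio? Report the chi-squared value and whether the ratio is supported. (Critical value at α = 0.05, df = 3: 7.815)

3.973; consistent

The 1:1:1:1 ratio has 4 parts, so with N = 730 the expected counts are:
  colored starchy: 730 × 1/4 = 182.5
  colored waxy: 730 × 1/4 = 182.5
  colorless starchy: 730 × 1/4 = 182.5
  colorless waxy: 730 × 1/4 = 182.5
χ² = Σ (O − E)² / E
  colored starchy: (186 − 182.5)² / 182.5 = 0.0671
  colored waxy: (172 − 182.5)² / 182.5 = 0.6041
  colorless starchy: (203 − 182.5)² / 182.5 = 2.3027
  colorless waxy: (169 − 182.5)² / 182.5 = 0.9986
χ² = 0.0671 + 0.6041 + 2.3027 + 0.9986 = 3.9725 ≈ 3.973
Degrees of freedom = 4 − 1 = 3; critical value at α = 0.05 is 7.815.
Since 3.973 < 7.815, we fail to reject the null hypothesis — the data are consistent with the 1:1:1:1 ratio.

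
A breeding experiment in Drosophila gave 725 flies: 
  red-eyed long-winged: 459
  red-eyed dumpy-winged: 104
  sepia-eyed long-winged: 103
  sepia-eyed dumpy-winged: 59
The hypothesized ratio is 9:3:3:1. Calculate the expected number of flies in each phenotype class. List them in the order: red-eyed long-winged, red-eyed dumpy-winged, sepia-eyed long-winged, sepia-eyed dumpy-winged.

Under the 9:3:3:1 hypothesis (Σ ratio = 16, N = 725):
  red-eyed long-winged: 725 × 9/16 = 407.8125
  red-eyed dumpy-winged: 725 × 3/16 = 135.9375
  sepia-eyed long-winged: 725 × 3/16 = 135.9375
  sepia-eyed dumpy-winged: 725 × 1/16 = 45.3125

407.8125, 135.9375, 135.9375, 45.3125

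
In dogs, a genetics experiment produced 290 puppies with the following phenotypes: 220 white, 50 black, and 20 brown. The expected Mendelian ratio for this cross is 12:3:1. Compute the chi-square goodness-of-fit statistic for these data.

0.575

Total ratio parts = 16. Expected numbers out of 290:
  white: 290 × 12/16 = 217.5
  black: 290 × 3/16 = 54.375
  brown: 290 × 1/16 = 18.125
χ² = Σ (O − E)² / E
  white: (220 − 217.5)² / 217.5 = 0.0287
  black: (50 − 54.375)² / 54.375 = 0.3520
  brown: (20 − 18.125)² / 18.125 = 0.1940
χ² = 0.0287 + 0.3520 + 0.1940 = 0.5747 ≈ 0.575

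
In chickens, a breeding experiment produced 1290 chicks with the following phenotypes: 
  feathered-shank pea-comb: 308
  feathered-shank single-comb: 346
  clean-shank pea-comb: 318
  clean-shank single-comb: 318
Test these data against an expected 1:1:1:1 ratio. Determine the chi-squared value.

2.490

Expected counts for N = 1290 under a 1:1:1:1 ratio (total parts = 4):
  feathered-shank pea-comb: 1290 × 1/4 = 322.5
  feathered-shank single-comb: 1290 × 1/4 = 322.5
  clean-shank pea-comb: 1290 × 1/4 = 322.5
  clean-shank single-comb: 1290 × 1/4 = 322.5
χ² = Σ (O − E)² / E
  feathered-shank pea-comb: (308 − 322.5)² / 322.5 = 0.6519
  feathered-shank single-comb: (346 − 322.5)² / 322.5 = 1.7124
  clean-shank pea-comb: (318 − 322.5)² / 322.5 = 0.0628
  clean-shank single-comb: (318 − 322.5)² / 322.5 = 0.0628
χ² = 0.6519 + 1.7124 + 0.0628 + 0.0628 = 2.4899 ≈ 2.490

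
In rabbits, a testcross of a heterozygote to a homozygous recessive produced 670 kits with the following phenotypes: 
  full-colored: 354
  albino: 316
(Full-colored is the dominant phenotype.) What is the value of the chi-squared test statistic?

A testcross of a heterozygote (Aa × aa) gives a 1:1 phenotypic ratio.
Under the 1:1 hypothesis (Σ ratio = 2, N = 670):
  full-colored: 670 × 1/2 = 335
  albino: 670 × 1/2 = 335
χ² = Σ (O − E)² / E
  full-colored: (354 − 335)² / 335 = 1.0776
  albino: (316 − 335)² / 335 = 1.0776
χ² = 1.0776 + 1.0776 = 2.1552 ≈ 2.155

2.155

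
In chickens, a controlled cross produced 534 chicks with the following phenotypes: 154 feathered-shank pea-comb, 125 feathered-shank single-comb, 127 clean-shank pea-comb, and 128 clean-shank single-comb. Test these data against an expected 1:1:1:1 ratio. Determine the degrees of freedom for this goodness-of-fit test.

3

A goodness-of-fit test with 4 phenotype classes has df = 4 − 1 = 3.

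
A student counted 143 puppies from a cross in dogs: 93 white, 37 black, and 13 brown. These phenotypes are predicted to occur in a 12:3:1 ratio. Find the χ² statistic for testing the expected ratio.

7.611

The 12:3:1 ratio has 16 parts, so with N = 143 the expected counts are:
  white: 143 × 12/16 = 107.25
  black: 143 × 3/16 = 26.8125
  brown: 143 × 1/16 = 8.9375
χ² = Σ (O − E)² / E
  white: (93 − 107.25)² / 107.25 = 1.8934
  black: (37 − 26.8125)² / 26.8125 = 3.8708
  brown: (13 − 8.9375)² / 8.9375 = 1.8466
χ² = 1.8934 + 3.8708 + 1.8466 = 7.6108 ≈ 7.611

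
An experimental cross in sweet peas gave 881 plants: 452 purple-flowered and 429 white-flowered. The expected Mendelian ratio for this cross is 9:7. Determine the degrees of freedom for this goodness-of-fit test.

1

A goodness-of-fit test with 2 phenotype classes has df = 2 − 1 = 1.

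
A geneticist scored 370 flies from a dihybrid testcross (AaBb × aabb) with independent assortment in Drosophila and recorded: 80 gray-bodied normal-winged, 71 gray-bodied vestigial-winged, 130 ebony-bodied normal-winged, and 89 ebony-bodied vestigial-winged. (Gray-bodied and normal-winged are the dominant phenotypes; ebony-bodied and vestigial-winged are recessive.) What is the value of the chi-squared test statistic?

22.022

A dihybrid testcross with independent assortment gives a 1:1:1:1 ratio.
Total ratio parts = 4. Expected numbers out of 370:
  gray-bodied normal-winged: 370 × 1/4 = 92.5
  gray-bodied vestigial-winged: 370 × 1/4 = 92.5
  ebony-bodied normal-winged: 370 × 1/4 = 92.5
  ebony-bodied vestigial-winged: 370 × 1/4 = 92.5
χ² = Σ (O − E)² / E
  gray-bodied normal-winged: (80 − 92.5)² / 92.5 = 1.6892
  gray-bodied vestigial-winged: (71 − 92.5)² / 92.5 = 4.9973
  ebony-bodied normal-winged: (130 − 92.5)² / 92.5 = 15.2027
  ebony-bodied vestigial-winged: (89 − 92.5)² / 92.5 = 0.1324
χ² = 1.6892 + 4.9973 + 15.2027 + 0.1324 = 22.0216 ≈ 22.022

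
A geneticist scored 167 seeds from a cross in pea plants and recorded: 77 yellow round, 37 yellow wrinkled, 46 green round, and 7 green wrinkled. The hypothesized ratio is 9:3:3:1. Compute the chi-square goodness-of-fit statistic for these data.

12.108

Total ratio parts = 16. Expected numbers out of 167:
  yellow round: 167 × 9/16 = 93.9375
  yellow wrinkled: 167 × 3/16 = 31.3125
  green round: 167 × 3/16 = 31.3125
  green wrinkled: 167 × 1/16 = 10.4375
χ² = Σ (O − E)² / E
  yellow round: (77 − 93.9375)² / 93.9375 = 3.0539
  yellow wrinkled: (37 − 31.3125)² / 31.3125 = 1.0331
  green round: (46 − 31.3125)² / 31.3125 = 6.8893
  green wrinkled: (7 − 10.4375)² / 10.4375 = 1.1321
χ² = 3.0539 + 1.0331 + 6.8893 + 1.1321 = 12.1084 ≈ 12.108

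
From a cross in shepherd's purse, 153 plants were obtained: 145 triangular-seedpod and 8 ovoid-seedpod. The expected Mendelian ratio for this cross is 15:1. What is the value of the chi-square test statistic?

Total ratio parts = 16. Expected numbers out of 153:
  triangular-seedpod: 153 × 15/16 = 143.4375
  ovoid-seedpod: 153 × 1/16 = 9.5625
χ² = Σ (O − E)² / E
  triangular-seedpod: (145 − 143.4375)² / 143.4375 = 0.0170
  ovoid-seedpod: (8 − 9.5625)² / 9.5625 = 0.2553
χ² = 0.0170 + 0.2553 = 0.2723 ≈ 0.272

0.272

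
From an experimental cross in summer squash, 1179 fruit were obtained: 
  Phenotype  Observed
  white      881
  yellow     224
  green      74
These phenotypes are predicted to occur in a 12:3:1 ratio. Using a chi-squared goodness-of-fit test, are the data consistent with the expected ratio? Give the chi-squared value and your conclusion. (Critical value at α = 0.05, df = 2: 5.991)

0.052; consistent

Under the 12:3:1 hypothesis (Σ ratio = 16, N = 1179):
  white: 1179 × 12/16 = 884.25
  yellow: 1179 × 3/16 = 221.0625
  green: 1179 × 1/16 = 73.6875
χ² = Σ (O − E)² / E
  white: (881 − 884.25)² / 884.25 = 0.0119
  yellow: (224 − 221.0625)² / 221.0625 = 0.0390
  green: (74 − 73.6875)² / 73.6875 = 0.0013
χ² = 0.0119 + 0.0390 + 0.0013 = 0.0522 ≈ 0.052
Degrees of freedom = 3 − 1 = 2; critical value at α = 0.05 is 5.991.
Since 0.052 < 5.991, we fail to reject the null hypothesis — the data are consistent with the 12:3:1 ratio.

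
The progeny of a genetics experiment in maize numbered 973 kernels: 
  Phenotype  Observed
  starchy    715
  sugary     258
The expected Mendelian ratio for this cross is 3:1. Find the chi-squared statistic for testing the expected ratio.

1.193

The 3:1 ratio has 4 parts, so with N = 973 the expected counts are:
  starchy: 973 × 3/4 = 729.75
  sugary: 973 × 1/4 = 243.25
χ² = Σ (O − E)² / E
  starchy: (715 − 729.75)² / 729.75 = 0.2981
  sugary: (258 − 243.25)² / 243.25 = 0.8944
χ² = 0.2981 + 0.8944 = 1.1925 ≈ 1.193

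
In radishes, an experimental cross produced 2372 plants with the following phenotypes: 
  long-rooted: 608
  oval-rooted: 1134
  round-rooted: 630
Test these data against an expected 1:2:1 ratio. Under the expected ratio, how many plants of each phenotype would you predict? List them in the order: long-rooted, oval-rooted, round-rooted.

593, 1186, 593

The 1:2:1 ratio has 4 parts, so with N = 2372 the expected counts are:
  long-rooted: 2372 × 1/4 = 593
  oval-rooted: 2372 × 2/4 = 1186
  round-rooted: 2372 × 1/4 = 593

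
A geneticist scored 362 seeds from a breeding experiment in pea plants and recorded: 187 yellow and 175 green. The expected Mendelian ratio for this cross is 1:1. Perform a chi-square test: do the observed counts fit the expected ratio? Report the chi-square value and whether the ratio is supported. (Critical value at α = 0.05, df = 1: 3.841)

The 1:1 ratio has 2 parts, so with N = 362 the expected counts are:
  yellow: 362 × 1/2 = 181
  green: 362 × 1/2 = 181
χ² = Σ (O − E)² / E
  yellow: (187 − 181)² / 181 = 0.1989
  green: (175 − 181)² / 181 = 0.1989
χ² = 0.1989 + 0.1989 = 0.3978 ≈ 0.398
Degrees of freedom = 2 − 1 = 1; critical value at α = 0.05 is 3.841.
Since 0.398 < 3.841, we fail to reject the null hypothesis — the data are consistent with the 1:1 ratio.

0.398; consistent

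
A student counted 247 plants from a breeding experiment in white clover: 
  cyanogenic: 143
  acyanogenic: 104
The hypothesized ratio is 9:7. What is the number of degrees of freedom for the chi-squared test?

A goodness-of-fit test with 2 phenotype classes has df = 2 − 1 = 1.

1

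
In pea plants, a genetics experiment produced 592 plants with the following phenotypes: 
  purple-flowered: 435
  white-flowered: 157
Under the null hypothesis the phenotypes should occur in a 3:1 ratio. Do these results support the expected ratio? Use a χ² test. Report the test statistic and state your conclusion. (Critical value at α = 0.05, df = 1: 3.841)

Expected counts for N = 592 under a 3:1 ratio (total parts = 4):
  purple-flowered: 592 × 3/4 = 444
  white-flowered: 592 × 1/4 = 148
χ² = Σ (O − E)² / E
  purple-flowered: (435 − 444)² / 444 = 0.1824
  white-flowered: (157 − 148)² / 148 = 0.5473
χ² = 0.1824 + 0.5473 = 0.7297 ≈ 0.730
Degrees of freedom = 2 − 1 = 1; critical value at α = 0.05 is 3.841.
Since 0.730 < 3.841, we fail to reject the null hypothesis — the data are consistent with the 3:1 ratio.

0.730; consistent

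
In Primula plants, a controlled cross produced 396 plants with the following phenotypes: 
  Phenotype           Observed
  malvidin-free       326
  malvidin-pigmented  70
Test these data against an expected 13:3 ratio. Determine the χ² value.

Total ratio parts = 16. Expected numbers out of 396:
  malvidin-free: 396 × 13/16 = 321.75
  malvidin-pigmented: 396 × 3/16 = 74.25
χ² = Σ (O − E)² / E
  malvidin-free: (326 − 321.75)² / 321.75 = 0.0561
  malvidin-pigmented: (70 − 74.25)² / 74.25 = 0.2433
χ² = 0.0561 + 0.2433 = 0.2994 ≈ 0.299

0.299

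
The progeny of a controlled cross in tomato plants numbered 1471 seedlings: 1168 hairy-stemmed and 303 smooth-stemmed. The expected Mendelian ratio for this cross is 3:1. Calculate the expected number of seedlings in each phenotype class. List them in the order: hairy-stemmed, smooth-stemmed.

1103.25, 367.75

The 3:1 ratio has 4 parts, so with N = 1471 the expected counts are:
  hairy-stemmed: 1471 × 3/4 = 1103.25
  smooth-stemmed: 1471 × 1/4 = 367.75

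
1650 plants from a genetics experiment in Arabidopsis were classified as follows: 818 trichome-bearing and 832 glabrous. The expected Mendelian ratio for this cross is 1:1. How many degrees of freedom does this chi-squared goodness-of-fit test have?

A goodness-of-fit test with 2 phenotype classes has df = 2 − 1 = 1.

1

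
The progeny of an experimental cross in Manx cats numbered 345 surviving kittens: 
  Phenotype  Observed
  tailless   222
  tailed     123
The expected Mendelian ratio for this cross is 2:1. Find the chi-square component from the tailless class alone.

Expected counts for N = 345 under a 2:1 ratio (total parts = 3):
  tailless: 345 × 2/3 = 230
  tailed: 345 × 1/3 = 115
Contribution of tailless: (222 − 230)² / 230 = 0.2783

0.278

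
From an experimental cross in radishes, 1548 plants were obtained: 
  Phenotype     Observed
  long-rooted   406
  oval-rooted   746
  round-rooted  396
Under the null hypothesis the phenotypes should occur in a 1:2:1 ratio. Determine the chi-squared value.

2.155

The 1:2:1 ratio has 4 parts, so with N = 1548 the expected counts are:
  long-rooted: 1548 × 1/4 = 387
  oval-rooted: 1548 × 2/4 = 774
  round-rooted: 1548 × 1/4 = 387
χ² = Σ (O − E)² / E
  long-rooted: (406 − 387)² / 387 = 0.9328
  oval-rooted: (746 − 774)² / 774 = 1.0129
  round-rooted: (396 − 387)² / 387 = 0.2093
χ² = 0.9328 + 1.0129 + 0.2093 = 2.155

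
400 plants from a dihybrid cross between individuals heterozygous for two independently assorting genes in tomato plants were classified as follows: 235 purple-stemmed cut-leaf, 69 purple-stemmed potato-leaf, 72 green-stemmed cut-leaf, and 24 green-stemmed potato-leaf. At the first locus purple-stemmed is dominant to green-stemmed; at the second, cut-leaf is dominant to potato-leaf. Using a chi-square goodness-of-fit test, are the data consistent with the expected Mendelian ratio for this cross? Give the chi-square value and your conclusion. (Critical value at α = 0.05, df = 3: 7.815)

1.084; consistent

A dihybrid F₂ with independent assortment and complete dominance at both loci gives a 9:3:3:1 phenotypic ratio.
Expected counts for N = 400 under a 9:3:3:1 ratio (total parts = 16):
  purple-stemmed cut-leaf: 400 × 9/16 = 225
  purple-stemmed potato-leaf: 400 × 3/16 = 75
  green-stemmed cut-leaf: 400 × 3/16 = 75
  green-stemmed potato-leaf: 400 × 1/16 = 25
χ² = Σ (O − E)² / E
  purple-stemmed cut-leaf: (235 − 225)² / 225 = 0.4444
  purple-stemmed potato-leaf: (69 − 75)² / 75 = 0.4800
  green-stemmed cut-leaf: (72 − 75)² / 75 = 0.1200
  green-stemmed potato-leaf: (24 − 25)² / 25 = 0.0400
χ² = 0.4444 + 0.4800 + 0.1200 + 0.0400 = 1.0844 ≈ 1.084
Degrees of freedom = 4 − 1 = 3; critical value at α = 0.05 is 7.815.
Since 1.084 < 7.815, we fail to reject the null hypothesis — the data are consistent with the 9:3:3:1 ratio.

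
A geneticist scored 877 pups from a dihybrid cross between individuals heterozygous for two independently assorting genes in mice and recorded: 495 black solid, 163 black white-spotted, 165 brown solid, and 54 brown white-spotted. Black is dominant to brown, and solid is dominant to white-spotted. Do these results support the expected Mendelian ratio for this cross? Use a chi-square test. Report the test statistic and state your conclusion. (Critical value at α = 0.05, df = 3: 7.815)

0.032; consistent

A dihybrid F₂ with independent assortment and complete dominance at both loci gives a 9:3:3:1 phenotypic ratio.
Total ratio parts = 16. Expected numbers out of 877:
  black solid: 877 × 9/16 = 493.3125
  black white-spotted: 877 × 3/16 = 164.4375
  brown solid: 877 × 3/16 = 164.4375
  brown white-spotted: 877 × 1/16 = 54.8125
χ² = Σ (O − E)² / E
  black solid: (495 − 493.3125)² / 493.3125 = 0.0058
  black white-spotted: (163 − 164.4375)² / 164.4375 = 0.0126
  brown solid: (165 − 164.4375)² / 164.4375 = 0.0019
  brown white-spotted: (54 − 54.8125)² / 54.8125 = 0.0120
χ² = 0.0058 + 0.0126 + 0.0019 + 0.0120 = 0.0323 ≈ 0.032
Degrees of freedom = 4 − 1 = 3; critical value at α = 0.05 is 7.815.
Since 0.032 < 7.815, we fail to reject the null hypothesis — the data are consistent with the 9:3:3:1 ratio.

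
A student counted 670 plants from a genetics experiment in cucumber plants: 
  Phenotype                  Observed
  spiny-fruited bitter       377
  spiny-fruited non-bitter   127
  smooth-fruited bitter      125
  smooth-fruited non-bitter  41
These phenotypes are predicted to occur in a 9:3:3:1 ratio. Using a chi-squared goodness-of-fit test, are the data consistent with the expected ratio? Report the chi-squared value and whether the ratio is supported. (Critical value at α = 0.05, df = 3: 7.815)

Under the 9:3:3:1 hypothesis (Σ ratio = 16, N = 670):
  spiny-fruited bitter: 670 × 9/16 = 376.875
  spiny-fruited non-bitter: 670 × 3/16 = 125.625
  smooth-fruited bitter: 670 × 3/16 = 125.625
  smooth-fruited non-bitter: 670 × 1/16 = 41.875
χ² = Σ (O − E)² / E
  spiny-fruited bitter: (377 − 376.875)² / 376.875 = 0.0000
  spiny-fruited non-bitter: (127 − 125.625)² / 125.625 = 0.0150
  smooth-fruited bitter: (125 − 125.625)² / 125.625 = 0.0031
  smooth-fruited non-bitter: (41 − 41.875)² / 41.875 = 0.0183
χ² = 0.0000 + 0.0150 + 0.0031 + 0.0183 = 0.0364 ≈ 0.036
Degrees of freedom = 4 − 1 = 3; critical value at α = 0.05 is 7.815.
Since 0.036 < 7.815, we fail to reject the null hypothesis — the data are consistent with the 9:3:3:1 ratio.

0.036; consistent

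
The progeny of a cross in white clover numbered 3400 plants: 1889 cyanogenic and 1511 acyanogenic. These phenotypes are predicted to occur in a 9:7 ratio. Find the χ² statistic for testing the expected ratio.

0.660

Total ratio parts = 16. Expected numbers out of 3400:
  cyanogenic: 3400 × 9/16 = 1912.5
  acyanogenic: 3400 × 7/16 = 1487.5
χ² = Σ (O − E)² / E
  cyanogenic: (1889 − 1912.5)² / 1912.5 = 0.2888
  acyanogenic: (1511 − 1487.5)² / 1487.5 = 0.3713
χ² = 0.2888 + 0.3713 = 0.6601 ≈ 0.660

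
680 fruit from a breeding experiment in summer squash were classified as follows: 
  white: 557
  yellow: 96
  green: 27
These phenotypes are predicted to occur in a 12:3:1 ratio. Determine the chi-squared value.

Under the 12:3:1 hypothesis (Σ ratio = 16, N = 680):
  white: 680 × 12/16 = 510
  yellow: 680 × 3/16 = 127.5
  green: 680 × 1/16 = 42.5
χ² = Σ (O − E)² / E
  white: (557 − 510)² / 510 = 4.3314
  yellow: (96 − 127.5)² / 127.5 = 7.7824
  green: (27 − 42.5)² / 42.5 = 5.6529
χ² = 4.3314 + 7.7824 + 5.6529 = 17.7667 ≈ 17.767

17.767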